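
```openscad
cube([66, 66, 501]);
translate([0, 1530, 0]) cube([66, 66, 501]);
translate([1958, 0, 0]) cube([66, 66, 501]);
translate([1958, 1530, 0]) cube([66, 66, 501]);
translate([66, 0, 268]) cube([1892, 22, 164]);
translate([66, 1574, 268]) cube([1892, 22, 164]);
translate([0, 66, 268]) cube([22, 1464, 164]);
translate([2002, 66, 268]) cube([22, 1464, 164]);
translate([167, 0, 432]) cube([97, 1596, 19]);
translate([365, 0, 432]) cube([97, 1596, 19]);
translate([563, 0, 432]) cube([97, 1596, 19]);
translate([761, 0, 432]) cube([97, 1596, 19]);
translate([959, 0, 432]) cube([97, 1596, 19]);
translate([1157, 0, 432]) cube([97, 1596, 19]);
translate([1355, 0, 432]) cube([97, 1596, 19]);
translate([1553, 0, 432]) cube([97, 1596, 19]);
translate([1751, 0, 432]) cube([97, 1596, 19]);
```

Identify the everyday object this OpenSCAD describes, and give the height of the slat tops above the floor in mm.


A bed frame. The slat-top height is 451 mm.

Four posts, four rails, and a row of slats — a bed frame. Slats sit on the rails at z = 268 + 164 = 432; with slat thickness 19, the top is 451 mm.


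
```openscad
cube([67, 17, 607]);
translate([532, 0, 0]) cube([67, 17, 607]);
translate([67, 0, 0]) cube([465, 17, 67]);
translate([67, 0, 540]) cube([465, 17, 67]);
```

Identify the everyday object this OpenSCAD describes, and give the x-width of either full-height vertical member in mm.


A picture frame. The border width is 67 mm.

Four thin pieces enclosing a rectangular opening — a picture frame. The two full-height stiles are 607 mm tall; the top rail sits at z = 540 and is 67 mm tall, so the border above the opening is 607 − 540 = 67 mm, matching the stile x-width.


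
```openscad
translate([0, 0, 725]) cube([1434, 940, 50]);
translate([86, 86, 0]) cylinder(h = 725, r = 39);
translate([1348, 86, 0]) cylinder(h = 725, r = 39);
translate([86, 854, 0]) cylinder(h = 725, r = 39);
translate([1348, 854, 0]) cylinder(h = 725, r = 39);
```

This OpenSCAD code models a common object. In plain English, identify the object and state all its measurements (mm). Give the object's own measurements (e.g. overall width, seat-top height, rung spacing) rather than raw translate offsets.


A rectangular dining table. The top is 1434×940×50 mm with its upper surface at z = 775 mm. It stands on four round legs of 78 mm diameter, each leg's bounding box inset 47 mm from the nearest pair of top edges, running from the floor to the underside of the top.


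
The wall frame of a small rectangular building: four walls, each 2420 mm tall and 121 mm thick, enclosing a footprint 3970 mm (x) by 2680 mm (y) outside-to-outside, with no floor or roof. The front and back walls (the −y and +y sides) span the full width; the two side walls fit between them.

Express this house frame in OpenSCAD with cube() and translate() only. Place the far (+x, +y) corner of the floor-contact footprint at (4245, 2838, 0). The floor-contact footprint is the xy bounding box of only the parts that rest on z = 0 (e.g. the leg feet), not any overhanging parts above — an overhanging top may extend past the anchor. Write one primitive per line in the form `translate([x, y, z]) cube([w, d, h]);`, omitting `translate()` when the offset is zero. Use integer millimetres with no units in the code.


translate([275, 158, 0]) cube([3970, 121, 2420]);
translate([275, 2717, 0]) cube([3970, 121, 2420]);
translate([275, 279, 0]) cube([121, 2438, 2420]);
translate([4124, 279, 0]) cube([121, 2438, 2420]);


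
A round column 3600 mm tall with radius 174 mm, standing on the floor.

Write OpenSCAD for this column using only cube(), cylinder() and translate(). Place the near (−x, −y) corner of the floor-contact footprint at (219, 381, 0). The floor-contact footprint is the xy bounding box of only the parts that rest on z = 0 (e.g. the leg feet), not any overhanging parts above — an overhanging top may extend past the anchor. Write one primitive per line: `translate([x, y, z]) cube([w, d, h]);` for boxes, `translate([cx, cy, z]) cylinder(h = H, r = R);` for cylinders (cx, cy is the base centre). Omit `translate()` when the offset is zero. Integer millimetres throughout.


translate([393, 555, 0]) cylinder(h = 3600, r = 174);


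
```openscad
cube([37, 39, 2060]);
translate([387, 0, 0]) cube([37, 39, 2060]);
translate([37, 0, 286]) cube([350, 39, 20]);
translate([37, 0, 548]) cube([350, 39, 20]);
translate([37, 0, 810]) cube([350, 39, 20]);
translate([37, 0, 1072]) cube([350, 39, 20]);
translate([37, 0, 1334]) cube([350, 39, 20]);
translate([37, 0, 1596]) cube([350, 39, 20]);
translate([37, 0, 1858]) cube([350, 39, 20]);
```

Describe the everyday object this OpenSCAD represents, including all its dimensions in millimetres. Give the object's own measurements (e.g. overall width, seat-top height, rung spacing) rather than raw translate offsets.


A straight ladder. Two 37×39 mm vertical rails, 2060 mm tall, stand 424 mm apart (outside-to-outside) with their front faces coplanar on the −y side. 7 rungs, each 39 mm deep and 20 mm tall, span between the inner faces of the rails, front faces flush with the rails. The lowest rung's underside is at z = 286 mm and rungs are spaced 262 mm apart (underside to underside).


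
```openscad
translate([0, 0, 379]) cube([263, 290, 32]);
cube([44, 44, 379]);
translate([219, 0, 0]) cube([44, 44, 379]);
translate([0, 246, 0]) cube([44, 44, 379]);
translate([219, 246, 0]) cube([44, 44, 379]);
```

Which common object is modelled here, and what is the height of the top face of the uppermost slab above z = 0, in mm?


A stool. The seat height is 411 mm.

A 263×290×32 slab at z = 379 on four corner posts — a stool. The seat top is 379 + 32 = 411 mm.


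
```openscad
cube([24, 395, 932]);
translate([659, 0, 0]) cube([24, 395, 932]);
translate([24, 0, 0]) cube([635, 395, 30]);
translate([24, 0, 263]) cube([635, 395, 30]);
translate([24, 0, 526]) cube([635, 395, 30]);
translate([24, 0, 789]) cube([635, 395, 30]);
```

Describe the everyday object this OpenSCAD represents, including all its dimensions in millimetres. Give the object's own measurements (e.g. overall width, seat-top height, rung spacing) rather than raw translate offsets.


An open bookshelf. Two side panels, each 24 mm thick, 395 mm deep and 932 mm tall, stand 683 mm apart (outside-to-outside). Between them sit 4 shelves, each 30 mm thick and 395 mm deep, spanning the full gap between the sides. The bottom shelf rests on the floor (its underside at z = 0) and the clear gap between one shelf's top and the next shelf's underside is 233 mm.


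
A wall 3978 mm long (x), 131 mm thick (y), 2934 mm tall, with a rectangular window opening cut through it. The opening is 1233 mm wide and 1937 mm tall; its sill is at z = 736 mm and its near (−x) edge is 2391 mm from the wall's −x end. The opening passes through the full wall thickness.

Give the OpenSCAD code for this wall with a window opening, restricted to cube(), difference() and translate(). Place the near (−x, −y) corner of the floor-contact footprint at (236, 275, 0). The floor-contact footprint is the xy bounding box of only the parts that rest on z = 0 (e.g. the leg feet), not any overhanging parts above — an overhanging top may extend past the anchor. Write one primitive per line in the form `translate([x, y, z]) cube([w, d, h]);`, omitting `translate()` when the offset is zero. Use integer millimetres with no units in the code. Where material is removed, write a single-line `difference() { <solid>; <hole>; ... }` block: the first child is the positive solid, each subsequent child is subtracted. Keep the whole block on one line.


difference() { translate([236, 275, 0]) cube([3978, 131, 2934]); translate([2627, 275, 736]) cube([1233, 131, 1937]); }


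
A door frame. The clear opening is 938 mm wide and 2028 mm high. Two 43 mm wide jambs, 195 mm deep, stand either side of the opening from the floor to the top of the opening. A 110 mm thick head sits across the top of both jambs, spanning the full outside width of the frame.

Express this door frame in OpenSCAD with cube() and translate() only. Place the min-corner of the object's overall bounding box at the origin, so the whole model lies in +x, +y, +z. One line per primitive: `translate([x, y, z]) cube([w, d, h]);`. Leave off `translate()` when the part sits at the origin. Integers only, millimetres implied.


cube([43, 195, 2028]);
translate([981, 0, 0]) cube([43, 195, 2028]);
translate([0, 0, 2028]) cube([1024, 195, 110]);


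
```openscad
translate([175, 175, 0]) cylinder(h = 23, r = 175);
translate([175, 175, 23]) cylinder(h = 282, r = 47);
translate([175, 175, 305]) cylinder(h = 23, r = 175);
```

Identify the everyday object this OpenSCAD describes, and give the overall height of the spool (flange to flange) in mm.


A spool. The overall height is 328 mm.

Three coaxial cylinders, large–small–large — a spool. Two 23 mm flanges and a 282 mm core give 23 + 282 + 23 = 328 mm.


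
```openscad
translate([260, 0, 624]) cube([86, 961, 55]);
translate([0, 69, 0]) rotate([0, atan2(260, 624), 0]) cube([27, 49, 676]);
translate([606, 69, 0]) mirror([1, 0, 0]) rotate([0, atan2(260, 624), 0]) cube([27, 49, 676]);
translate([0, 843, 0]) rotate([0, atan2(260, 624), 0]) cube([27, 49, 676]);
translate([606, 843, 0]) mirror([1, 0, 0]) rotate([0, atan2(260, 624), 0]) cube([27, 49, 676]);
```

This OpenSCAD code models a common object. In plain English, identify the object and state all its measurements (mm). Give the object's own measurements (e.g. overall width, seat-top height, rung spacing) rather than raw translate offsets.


A sawhorse. A 86×961×55 mm beam (x, y, z) sits on two A-frame leg pairs. Each pair is two raked legs of 27×49 mm section (49 mm along y) splaying symmetrically in x. Each leg rises 624 mm vertically over 260 mm of horizontal reach and is 676 mm long along its own axis. Every leg's outer bottom edge rests on the floor and its outer top edge meets a bottom edge of the beam — the left legs (tilting toward +x) meet the beam's −x bottom edge, the right legs (their mirror images, tilting toward −x) meet its +x bottom edge — so the leg tops tuck under the beam, the beam's underside is 624 mm above the floor, and the feet are 606 mm apart outside-to-outside with the beam centred between them. The two leg pairs are set in 69 mm from either end of the beam.


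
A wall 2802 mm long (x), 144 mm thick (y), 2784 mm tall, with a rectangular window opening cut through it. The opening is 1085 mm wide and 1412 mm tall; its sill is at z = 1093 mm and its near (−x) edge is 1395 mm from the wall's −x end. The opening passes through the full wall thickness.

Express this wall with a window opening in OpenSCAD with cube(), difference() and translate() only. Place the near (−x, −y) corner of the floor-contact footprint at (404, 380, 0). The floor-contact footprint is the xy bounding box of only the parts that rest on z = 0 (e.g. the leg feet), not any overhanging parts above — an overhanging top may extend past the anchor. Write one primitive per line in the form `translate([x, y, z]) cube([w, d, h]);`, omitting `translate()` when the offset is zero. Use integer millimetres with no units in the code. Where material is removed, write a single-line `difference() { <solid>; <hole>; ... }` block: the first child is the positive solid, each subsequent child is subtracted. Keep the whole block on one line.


difference() { translate([404, 380, 0]) cube([2802, 144, 2784]); translate([1799, 380, 1093]) cube([1085, 144, 1412]); }


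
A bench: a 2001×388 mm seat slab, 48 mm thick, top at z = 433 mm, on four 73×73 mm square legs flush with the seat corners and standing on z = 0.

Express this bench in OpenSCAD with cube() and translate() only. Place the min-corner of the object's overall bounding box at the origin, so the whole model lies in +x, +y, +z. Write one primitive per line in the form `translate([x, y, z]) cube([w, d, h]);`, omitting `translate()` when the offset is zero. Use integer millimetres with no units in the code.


// leg_h = 433 − 48 = 385
translate([0, 0, 385]) cube([2001, 388, 48]);
cube([73, 73, 385]);
translate([0, 315, 0]) cube([73, 73, 385]);
translate([1928, 0, 0]) cube([73, 73, 385]);
translate([1928, 315, 0]) cube([73, 73, 385]);


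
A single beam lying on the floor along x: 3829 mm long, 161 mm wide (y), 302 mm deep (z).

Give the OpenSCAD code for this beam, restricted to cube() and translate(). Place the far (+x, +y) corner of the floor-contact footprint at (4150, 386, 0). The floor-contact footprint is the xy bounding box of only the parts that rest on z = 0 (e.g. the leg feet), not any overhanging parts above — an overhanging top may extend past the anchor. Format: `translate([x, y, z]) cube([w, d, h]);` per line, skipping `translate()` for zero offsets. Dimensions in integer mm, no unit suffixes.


translate([321, 225, 0]) cube([3829, 161, 302]);


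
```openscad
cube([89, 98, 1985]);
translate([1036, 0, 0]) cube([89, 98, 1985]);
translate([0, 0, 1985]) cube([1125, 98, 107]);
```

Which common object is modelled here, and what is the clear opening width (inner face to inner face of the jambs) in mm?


A door frame. The clear opening width is 947 mm.

Two 1985 mm tall posts with a header on top — a door frame. The left jamb is 89 mm wide at x = 0; the right jamb starts at x = 1036. The clear opening is 1036 − 89 = 947 mm.


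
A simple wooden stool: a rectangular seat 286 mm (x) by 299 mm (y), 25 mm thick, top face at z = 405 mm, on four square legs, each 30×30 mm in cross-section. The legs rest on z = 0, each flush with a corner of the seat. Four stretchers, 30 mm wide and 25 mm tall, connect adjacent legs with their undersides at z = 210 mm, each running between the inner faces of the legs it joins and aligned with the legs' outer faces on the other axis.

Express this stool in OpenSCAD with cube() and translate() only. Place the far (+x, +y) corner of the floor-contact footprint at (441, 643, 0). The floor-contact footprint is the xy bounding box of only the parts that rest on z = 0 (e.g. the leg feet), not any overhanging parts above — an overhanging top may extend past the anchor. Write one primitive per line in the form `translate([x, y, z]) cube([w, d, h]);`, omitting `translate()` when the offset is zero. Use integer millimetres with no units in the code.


translate([155, 344, 380]) cube([286, 299, 25]);
translate([155, 344, 0]) cube([30, 30, 380]);
translate([411, 344, 0]) cube([30, 30, 380]);
translate([155, 613, 0]) cube([30, 30, 380]);
translate([411, 613, 0]) cube([30, 30, 380]);
translate([185, 344, 210]) cube([226, 30, 25]);
translate([185, 613, 210]) cube([226, 30, 25]);
translate([155, 374, 210]) cube([30, 239, 25]);
translate([411, 374, 210]) cube([30, 239, 25]);


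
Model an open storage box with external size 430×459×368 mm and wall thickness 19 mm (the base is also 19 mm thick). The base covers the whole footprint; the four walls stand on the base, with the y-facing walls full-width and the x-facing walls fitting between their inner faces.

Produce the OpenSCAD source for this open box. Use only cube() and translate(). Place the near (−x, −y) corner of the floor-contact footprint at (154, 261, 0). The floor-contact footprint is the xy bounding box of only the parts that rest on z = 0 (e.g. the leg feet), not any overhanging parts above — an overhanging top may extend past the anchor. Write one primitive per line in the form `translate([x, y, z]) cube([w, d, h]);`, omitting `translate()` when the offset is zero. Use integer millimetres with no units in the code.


translate([154, 261, 0]) cube([430, 459, 19]);
translate([154, 261, 19]) cube([430, 19, 349]);
translate([154, 701, 19]) cube([430, 19, 349]);
translate([154, 280, 19]) cube([19, 421, 349]);
translate([565, 280, 19]) cube([19, 421, 349]);


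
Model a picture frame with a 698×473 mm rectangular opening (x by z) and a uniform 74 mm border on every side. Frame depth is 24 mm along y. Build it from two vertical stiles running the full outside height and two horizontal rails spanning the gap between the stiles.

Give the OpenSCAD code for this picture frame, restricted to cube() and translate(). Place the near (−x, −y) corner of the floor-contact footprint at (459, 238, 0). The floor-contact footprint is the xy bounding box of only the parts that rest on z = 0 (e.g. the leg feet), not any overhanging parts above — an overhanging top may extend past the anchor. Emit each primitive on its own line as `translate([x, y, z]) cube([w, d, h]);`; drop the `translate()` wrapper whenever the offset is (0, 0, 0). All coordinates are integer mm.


translate([459, 238, 0]) cube([74, 24, 621]);
translate([1231, 238, 0]) cube([74, 24, 621]);
translate([533, 238, 0]) cube([698, 24, 74]);
translate([533, 238, 547]) cube([698, 24, 74]);


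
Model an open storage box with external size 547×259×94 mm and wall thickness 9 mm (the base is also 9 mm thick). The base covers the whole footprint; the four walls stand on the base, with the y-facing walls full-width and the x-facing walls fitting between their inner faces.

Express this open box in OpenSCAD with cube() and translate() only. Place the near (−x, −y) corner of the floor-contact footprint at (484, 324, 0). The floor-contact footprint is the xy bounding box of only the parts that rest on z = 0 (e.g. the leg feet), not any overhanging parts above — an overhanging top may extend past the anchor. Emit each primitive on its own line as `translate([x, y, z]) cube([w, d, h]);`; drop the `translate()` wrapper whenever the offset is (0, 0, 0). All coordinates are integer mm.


translate([484, 324, 0]) cube([547, 259, 9]);
translate([484, 324, 9]) cube([547, 9, 85]);
translate([484, 574, 9]) cube([547, 9, 85]);
translate([484, 333, 9]) cube([9, 241, 85]);
translate([1022, 333, 9]) cube([9, 241, 85]);


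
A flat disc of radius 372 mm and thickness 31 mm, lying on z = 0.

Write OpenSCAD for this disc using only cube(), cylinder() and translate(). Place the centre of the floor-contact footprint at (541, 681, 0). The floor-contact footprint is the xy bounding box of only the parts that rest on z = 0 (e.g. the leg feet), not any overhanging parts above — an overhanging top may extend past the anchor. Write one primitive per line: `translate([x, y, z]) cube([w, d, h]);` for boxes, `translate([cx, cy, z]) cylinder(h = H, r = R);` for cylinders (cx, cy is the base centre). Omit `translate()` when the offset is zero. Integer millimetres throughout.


translate([541, 681, 0]) cylinder(h = 31, r = 372);


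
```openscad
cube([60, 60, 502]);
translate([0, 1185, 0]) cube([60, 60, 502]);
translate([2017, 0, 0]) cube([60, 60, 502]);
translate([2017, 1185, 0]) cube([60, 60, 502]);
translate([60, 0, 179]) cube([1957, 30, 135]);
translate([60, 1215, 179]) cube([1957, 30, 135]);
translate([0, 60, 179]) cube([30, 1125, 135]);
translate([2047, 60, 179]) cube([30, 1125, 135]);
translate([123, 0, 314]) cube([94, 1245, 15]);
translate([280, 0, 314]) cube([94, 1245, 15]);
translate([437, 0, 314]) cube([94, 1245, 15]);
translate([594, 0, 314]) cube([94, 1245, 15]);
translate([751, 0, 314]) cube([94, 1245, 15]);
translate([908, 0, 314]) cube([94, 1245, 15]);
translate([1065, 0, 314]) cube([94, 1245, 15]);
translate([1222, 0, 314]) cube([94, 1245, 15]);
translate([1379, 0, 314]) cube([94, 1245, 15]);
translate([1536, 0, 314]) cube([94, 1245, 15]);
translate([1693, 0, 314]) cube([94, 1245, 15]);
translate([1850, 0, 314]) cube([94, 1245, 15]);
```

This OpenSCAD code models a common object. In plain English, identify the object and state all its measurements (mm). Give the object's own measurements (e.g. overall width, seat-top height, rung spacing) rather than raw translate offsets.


A bed frame 2077 mm long (x) by 1245 mm wide (y). Four 60×60 mm corner posts, 502 mm tall, at the corners of the footprint. Four rails of 30 mm thickness and 135 mm height run between adjacent posts with their undersides at z = 179 mm, their outer faces flush with the outside of the frame (the two x-running rails run between the posts' inner faces; the two y-running rails run between the posts' inner faces). 12 slats, each 94 mm wide (x) and 15 mm thick, lie across the top of the two x-running rails, running the full 1245 mm width of the frame in y; along x they sit between the end posts with a 63 mm gap after the −x posts and between neighbouring slats, leaving 73 mm before the +x posts.


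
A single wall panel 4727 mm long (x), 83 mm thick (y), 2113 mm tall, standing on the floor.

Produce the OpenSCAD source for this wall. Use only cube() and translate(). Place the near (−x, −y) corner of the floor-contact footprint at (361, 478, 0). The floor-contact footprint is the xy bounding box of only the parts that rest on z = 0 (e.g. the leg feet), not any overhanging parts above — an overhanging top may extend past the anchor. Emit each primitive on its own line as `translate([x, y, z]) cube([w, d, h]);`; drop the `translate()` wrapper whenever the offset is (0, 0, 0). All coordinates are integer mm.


translate([361, 478, 0]) cube([4727, 83, 2113]);


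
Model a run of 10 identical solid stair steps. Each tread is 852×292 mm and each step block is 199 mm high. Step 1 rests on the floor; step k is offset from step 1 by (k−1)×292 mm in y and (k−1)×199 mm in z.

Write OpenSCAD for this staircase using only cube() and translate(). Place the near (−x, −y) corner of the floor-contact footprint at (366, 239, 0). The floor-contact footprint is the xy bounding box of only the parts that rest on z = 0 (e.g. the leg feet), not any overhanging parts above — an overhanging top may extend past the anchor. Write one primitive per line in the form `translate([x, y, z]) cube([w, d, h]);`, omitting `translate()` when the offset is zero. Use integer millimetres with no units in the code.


translate([366, 239, 0]) cube([852, 292, 199]);
translate([366, 531, 199]) cube([852, 292, 199]);
translate([366, 823, 398]) cube([852, 292, 199]);
translate([366, 1115, 597]) cube([852, 292, 199]);
translate([366, 1407, 796]) cube([852, 292, 199]);
translate([366, 1699, 995]) cube([852, 292, 199]);
translate([366, 1991, 1194]) cube([852, 292, 199]);
translate([366, 2283, 1393]) cube([852, 292, 199]);
translate([366, 2575, 1592]) cube([852, 292, 199]);
translate([366, 2867, 1791]) cube([852, 292, 199]);


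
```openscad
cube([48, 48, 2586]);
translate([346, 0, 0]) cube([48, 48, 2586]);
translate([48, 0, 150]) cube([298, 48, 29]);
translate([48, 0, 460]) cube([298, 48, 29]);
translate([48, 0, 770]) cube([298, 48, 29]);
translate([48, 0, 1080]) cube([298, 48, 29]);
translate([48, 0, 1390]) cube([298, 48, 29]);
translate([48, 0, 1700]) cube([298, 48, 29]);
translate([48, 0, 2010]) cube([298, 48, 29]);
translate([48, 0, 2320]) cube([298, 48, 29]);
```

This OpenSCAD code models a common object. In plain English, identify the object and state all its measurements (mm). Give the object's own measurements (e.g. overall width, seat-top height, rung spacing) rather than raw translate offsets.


A straight ladder. Two 48×48 mm vertical rails, 2586 mm tall, stand 394 mm apart (outside-to-outside) with their front faces coplanar on the −y side. 8 rungs, each 48 mm deep and 29 mm tall, span between the inner faces of the rails, front faces flush with the rails. The lowest rung's underside is at z = 150 mm and rungs are spaced 310 mm apart (underside to underside).


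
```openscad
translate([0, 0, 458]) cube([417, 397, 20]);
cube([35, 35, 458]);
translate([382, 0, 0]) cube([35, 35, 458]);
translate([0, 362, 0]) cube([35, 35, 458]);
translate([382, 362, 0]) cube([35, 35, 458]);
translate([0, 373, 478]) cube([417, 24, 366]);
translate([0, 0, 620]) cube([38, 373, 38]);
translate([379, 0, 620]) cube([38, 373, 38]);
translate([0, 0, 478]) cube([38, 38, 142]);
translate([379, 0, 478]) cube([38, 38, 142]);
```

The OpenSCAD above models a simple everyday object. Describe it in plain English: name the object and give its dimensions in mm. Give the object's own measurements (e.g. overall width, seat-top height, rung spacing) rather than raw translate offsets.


A chair. The seat is a 417×397×20 mm slab with its top at z = 478 mm, on four 35×35 mm corner legs (flush with the seat edges, standing on z = 0). A flat backrest 24 mm thick, 366 mm tall, spans the full seat width and rises from the seat top along its +y edge, rear face flush with the rear of the seat. Two armrests of 38×38 mm section run along each side from the seat's front edge to the front of the backrest, top faces 180 mm above the seat top and outer faces flush with the seat's x-edges; a 38×38 mm post under the front of each armrest stands on the seat at the front corner.


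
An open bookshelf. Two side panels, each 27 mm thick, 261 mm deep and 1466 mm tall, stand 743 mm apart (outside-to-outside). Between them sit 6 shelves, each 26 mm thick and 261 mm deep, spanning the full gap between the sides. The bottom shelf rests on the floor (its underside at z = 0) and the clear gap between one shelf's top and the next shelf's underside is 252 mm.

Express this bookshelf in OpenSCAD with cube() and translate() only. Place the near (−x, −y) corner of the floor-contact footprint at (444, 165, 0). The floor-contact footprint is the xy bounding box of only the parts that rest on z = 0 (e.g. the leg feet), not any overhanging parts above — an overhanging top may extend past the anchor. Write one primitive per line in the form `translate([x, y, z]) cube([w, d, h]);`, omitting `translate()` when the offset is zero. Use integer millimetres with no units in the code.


translate([444, 165, 0]) cube([27, 261, 1466]);
translate([1160, 165, 0]) cube([27, 261, 1466]);
translate([471, 165, 0]) cube([689, 261, 26]);
translate([471, 165, 278]) cube([689, 261, 26]);
translate([471, 165, 556]) cube([689, 261, 26]);
translate([471, 165, 834]) cube([689, 261, 26]);
translate([471, 165, 1112]) cube([689, 261, 26]);
translate([471, 165, 1390]) cube([689, 261, 26]);


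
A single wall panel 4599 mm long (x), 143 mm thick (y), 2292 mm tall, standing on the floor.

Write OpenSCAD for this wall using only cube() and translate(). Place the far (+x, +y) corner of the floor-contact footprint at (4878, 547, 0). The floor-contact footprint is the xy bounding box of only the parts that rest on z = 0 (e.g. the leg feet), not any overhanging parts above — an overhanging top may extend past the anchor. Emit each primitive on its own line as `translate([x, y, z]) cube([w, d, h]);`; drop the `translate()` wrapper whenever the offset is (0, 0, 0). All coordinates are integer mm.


translate([279, 404, 0]) cube([4599, 143, 2292]);


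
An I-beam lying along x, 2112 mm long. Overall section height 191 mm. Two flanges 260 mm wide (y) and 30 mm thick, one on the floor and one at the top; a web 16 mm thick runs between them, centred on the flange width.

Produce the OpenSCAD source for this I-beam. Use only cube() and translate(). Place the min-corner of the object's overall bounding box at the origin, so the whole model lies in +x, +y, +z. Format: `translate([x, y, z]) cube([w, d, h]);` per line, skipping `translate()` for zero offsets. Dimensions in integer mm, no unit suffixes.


cube([2112, 260, 30]);
translate([0, 122, 30]) cube([2112, 16, 131]);
translate([0, 0, 161]) cube([2112, 260, 30]);


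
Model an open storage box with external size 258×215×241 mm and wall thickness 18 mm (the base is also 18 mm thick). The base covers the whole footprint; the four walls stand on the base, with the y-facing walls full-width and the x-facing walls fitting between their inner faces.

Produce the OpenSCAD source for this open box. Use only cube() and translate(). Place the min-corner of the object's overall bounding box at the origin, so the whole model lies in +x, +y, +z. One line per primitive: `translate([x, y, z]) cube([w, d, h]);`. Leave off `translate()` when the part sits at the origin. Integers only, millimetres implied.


cube([258, 215, 18]);
translate([0, 0, 18]) cube([258, 18, 223]);
translate([0, 197, 18]) cube([258, 18, 223]);
translate([0, 18, 18]) cube([18, 179, 223]);
translate([240, 18, 18]) cube([18, 179, 223]);


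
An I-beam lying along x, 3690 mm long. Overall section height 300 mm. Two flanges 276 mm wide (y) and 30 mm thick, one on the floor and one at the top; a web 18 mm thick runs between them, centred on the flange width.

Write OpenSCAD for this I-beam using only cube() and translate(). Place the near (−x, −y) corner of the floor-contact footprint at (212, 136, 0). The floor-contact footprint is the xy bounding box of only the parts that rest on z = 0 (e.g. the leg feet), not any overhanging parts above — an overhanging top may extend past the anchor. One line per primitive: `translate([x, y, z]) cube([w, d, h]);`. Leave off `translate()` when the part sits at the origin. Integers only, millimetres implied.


translate([212, 136, 0]) cube([3690, 276, 30]);
translate([212, 265, 30]) cube([3690, 18, 240]);
translate([212, 136, 270]) cube([3690, 276, 30]);


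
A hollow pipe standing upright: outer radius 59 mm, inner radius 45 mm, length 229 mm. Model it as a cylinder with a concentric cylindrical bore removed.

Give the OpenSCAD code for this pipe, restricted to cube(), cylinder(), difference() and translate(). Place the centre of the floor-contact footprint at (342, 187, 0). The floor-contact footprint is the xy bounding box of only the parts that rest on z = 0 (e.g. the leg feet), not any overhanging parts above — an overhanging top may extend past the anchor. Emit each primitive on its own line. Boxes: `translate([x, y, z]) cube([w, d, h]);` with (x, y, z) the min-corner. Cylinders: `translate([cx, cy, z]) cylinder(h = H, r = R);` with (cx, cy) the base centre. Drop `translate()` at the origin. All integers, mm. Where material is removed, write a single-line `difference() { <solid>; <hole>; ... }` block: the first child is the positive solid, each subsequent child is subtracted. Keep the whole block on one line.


difference() { translate([342, 187, 0]) cylinder(h = 229, r = 59); translate([342, 187, 0]) cylinder(h = 229, r = 45); }


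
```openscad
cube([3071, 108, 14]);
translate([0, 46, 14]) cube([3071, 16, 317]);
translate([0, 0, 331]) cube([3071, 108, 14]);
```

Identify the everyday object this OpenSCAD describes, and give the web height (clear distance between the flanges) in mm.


An I-beam. The web height is 317 mm.

Two wide flanges with a thin centred web — an I-beam. Overall 345 mm minus two 14 mm flanges gives a web of 345 − 2·14 = 317 mm.


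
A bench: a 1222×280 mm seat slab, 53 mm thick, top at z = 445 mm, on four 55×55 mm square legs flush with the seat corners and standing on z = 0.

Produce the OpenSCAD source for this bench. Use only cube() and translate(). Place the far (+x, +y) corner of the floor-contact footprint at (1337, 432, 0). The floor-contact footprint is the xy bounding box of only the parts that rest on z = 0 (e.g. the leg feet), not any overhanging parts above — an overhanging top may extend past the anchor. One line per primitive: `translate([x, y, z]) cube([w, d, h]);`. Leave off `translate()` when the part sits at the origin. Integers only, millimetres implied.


// leg_h = 445 − 53 = 392
translate([115, 152, 392]) cube([1222, 280, 53]);
translate([115, 152, 0]) cube([55, 55, 392]);
translate([115, 377, 0]) cube([55, 55, 392]);
translate([1282, 152, 0]) cube([55, 55, 392]);
translate([1282, 377, 0]) cube([55, 55, 392]);


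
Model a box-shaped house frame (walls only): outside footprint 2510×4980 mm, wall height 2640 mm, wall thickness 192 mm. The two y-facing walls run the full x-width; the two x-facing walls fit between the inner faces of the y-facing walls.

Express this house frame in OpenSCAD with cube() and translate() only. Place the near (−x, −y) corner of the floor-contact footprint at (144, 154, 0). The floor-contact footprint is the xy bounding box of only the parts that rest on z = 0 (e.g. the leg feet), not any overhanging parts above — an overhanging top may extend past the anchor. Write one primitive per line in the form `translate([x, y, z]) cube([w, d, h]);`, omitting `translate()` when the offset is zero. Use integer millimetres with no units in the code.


translate([144, 154, 0]) cube([2510, 192, 2640]);
translate([144, 4942, 0]) cube([2510, 192, 2640]);
translate([144, 346, 0]) cube([192, 4596, 2640]);
translate([2462, 346, 0]) cube([192, 4596, 2640]);


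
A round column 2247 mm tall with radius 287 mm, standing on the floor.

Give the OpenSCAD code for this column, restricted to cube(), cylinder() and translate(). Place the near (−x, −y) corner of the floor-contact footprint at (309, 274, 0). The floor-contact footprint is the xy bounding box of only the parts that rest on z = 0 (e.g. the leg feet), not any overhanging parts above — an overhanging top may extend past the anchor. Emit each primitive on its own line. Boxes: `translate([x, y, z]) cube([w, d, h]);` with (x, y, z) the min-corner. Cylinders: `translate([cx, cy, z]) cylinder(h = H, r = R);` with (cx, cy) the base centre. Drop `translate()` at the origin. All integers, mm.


translate([596, 561, 0]) cylinder(h = 2247, r = 287);


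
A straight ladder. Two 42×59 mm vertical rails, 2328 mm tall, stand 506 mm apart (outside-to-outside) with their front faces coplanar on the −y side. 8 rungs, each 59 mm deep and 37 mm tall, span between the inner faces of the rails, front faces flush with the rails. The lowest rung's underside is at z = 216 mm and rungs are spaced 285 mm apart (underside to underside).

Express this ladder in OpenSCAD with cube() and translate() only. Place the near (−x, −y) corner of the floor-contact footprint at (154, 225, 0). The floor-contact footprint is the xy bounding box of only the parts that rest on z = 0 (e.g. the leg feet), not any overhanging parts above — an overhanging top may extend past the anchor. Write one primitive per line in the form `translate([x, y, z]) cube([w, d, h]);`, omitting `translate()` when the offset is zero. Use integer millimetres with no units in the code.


translate([154, 225, 0]) cube([42, 59, 2328]);
translate([618, 225, 0]) cube([42, 59, 2328]);
translate([196, 225, 216]) cube([422, 59, 37]);
translate([196, 225, 501]) cube([422, 59, 37]);
translate([196, 225, 786]) cube([422, 59, 37]);
translate([196, 225, 1071]) cube([422, 59, 37]);
translate([196, 225, 1356]) cube([422, 59, 37]);
translate([196, 225, 1641]) cube([422, 59, 37]);
translate([196, 225, 1926]) cube([422, 59, 37]);
translate([196, 225, 2211]) cube([422, 59, 37]);


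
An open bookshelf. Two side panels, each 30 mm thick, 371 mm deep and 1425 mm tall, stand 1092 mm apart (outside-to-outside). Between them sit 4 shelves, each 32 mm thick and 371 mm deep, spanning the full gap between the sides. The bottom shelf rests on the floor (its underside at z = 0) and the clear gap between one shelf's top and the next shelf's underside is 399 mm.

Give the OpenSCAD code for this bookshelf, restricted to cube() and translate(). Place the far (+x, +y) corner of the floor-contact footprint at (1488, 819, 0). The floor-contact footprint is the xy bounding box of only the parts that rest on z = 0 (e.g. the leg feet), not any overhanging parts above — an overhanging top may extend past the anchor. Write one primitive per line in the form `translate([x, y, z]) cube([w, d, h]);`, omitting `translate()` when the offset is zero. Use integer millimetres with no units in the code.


translate([396, 448, 0]) cube([30, 371, 1425]);
translate([1458, 448, 0]) cube([30, 371, 1425]);
translate([426, 448, 0]) cube([1032, 371, 32]);
translate([426, 448, 431]) cube([1032, 371, 32]);
translate([426, 448, 862]) cube([1032, 371, 32]);
translate([426, 448, 1293]) cube([1032, 371, 32]);


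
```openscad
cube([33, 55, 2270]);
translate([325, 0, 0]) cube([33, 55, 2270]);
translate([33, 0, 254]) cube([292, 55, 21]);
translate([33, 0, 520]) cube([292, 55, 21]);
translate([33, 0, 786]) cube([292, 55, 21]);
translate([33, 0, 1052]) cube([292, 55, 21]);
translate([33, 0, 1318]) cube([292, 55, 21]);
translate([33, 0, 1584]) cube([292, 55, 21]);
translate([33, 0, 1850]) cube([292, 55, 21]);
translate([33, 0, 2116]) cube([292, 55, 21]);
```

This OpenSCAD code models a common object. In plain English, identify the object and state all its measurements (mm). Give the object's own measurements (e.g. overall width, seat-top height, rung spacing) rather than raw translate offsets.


A straight ladder. Two 33×55 mm vertical rails, 2270 mm tall, stand 358 mm apart (outside-to-outside) with their front faces coplanar on the −y side. 8 rungs, each 55 mm deep and 21 mm tall, span between the inner faces of the rails, front faces flush with the rails. The lowest rung's underside is at z = 254 mm and rungs are spaced 266 mm apart (underside to underside).


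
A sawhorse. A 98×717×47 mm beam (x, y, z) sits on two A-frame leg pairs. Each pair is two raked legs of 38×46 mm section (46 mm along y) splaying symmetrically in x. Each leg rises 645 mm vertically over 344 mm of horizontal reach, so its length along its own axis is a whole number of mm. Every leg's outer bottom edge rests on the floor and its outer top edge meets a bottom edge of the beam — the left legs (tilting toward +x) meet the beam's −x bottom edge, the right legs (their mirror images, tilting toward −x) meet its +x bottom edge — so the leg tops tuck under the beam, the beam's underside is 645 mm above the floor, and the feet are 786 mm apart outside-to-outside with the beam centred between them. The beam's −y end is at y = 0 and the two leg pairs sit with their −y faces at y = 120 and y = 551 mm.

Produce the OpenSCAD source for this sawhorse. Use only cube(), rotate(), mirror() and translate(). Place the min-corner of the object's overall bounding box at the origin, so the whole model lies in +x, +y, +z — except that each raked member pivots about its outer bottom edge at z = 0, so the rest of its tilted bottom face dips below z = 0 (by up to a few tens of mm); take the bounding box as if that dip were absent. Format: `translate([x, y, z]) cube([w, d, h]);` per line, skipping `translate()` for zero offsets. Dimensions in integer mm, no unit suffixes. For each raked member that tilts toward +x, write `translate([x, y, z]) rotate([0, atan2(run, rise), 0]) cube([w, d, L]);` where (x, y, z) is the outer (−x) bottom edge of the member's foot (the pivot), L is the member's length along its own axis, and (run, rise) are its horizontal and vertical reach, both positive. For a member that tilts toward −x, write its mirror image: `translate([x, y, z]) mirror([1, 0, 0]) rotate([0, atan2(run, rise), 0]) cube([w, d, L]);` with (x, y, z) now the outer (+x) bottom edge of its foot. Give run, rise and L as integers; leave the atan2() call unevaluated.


translate([344, 0, 645]) cube([98, 717, 47]);
translate([0, 120, 0]) rotate([0, atan2(344, 645), 0]) cube([38, 46, 731]);
translate([786, 120, 0]) mirror([1, 0, 0]) rotate([0, atan2(344, 645), 0]) cube([38, 46, 731]);
translate([0, 551, 0]) rotate([0, atan2(344, 645), 0]) cube([38, 46, 731]);
translate([786, 551, 0]) mirror([1, 0, 0]) rotate([0, atan2(344, 645), 0]) cube([38, 46, 731]);


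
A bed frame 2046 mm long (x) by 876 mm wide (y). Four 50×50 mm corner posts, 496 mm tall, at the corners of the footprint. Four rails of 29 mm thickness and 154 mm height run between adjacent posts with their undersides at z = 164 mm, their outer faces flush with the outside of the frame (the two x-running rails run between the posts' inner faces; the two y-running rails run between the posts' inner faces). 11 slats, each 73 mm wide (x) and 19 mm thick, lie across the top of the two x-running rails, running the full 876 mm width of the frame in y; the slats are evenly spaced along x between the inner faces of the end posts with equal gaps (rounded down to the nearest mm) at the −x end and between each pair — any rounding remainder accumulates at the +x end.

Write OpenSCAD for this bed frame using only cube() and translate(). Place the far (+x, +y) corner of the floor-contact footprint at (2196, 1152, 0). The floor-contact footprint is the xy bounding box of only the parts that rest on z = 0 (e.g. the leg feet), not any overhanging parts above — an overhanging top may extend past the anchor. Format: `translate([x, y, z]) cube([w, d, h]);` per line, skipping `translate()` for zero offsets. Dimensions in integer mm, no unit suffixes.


translate([150, 276, 0]) cube([50, 50, 496]);
translate([150, 1102, 0]) cube([50, 50, 496]);
translate([2146, 276, 0]) cube([50, 50, 496]);
translate([2146, 1102, 0]) cube([50, 50, 496]);
translate([200, 276, 164]) cube([1946, 29, 154]);
translate([200, 1123, 164]) cube([1946, 29, 154]);
translate([150, 326, 164]) cube([29, 776, 154]);
translate([2167, 326, 164]) cube([29, 776, 154]);
translate([295, 276, 318]) cube([73, 876, 19]);
translate([463, 276, 318]) cube([73, 876, 19]);
translate([631, 276, 318]) cube([73, 876, 19]);
translate([799, 276, 318]) cube([73, 876, 19]);
translate([967, 276, 318]) cube([73, 876, 19]);
translate([1135, 276, 318]) cube([73, 876, 19]);
translate([1303, 276, 318]) cube([73, 876, 19]);
translate([1471, 276, 318]) cube([73, 876, 19]);
translate([1639, 276, 318]) cube([73, 876, 19]);
translate([1807, 276, 318]) cube([73, 876, 19]);
translate([1975, 276, 318]) cube([73, 876, 19]);
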